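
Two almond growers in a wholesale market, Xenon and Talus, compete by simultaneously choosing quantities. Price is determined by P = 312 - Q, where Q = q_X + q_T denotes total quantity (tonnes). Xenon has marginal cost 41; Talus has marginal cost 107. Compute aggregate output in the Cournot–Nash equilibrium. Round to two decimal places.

158.67

Xenon's profit: π_X = (312 - Q)q_X - (41q_X). Setting ∂π_X/∂q_X = 0: 271 - 2q_X - (q_T) = 0.
Talus's profit: π_T = (312 - Q)q_T - (107q_T). Setting ∂π_T/∂q_T = 0: 205 - 2q_T - (q_X) = 0.
Best responses: q_X = (271 - q_T)/2, q_T = (205 - q_X)/2.
Solving the pair: q_X = 337/3, q_T = 139/3.
Total output Q = 337/3 + 139/3 = 476/3.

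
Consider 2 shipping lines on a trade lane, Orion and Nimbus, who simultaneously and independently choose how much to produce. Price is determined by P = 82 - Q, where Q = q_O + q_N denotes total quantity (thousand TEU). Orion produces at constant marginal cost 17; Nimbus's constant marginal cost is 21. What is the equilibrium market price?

40

Orion's profit: π_O = (82 - Q)q_O - (17q_O). Setting ∂π_O/∂q_O = 0: 65 - 2q_O - (q_N) = 0.
Nimbus's first-order condition: 61 - 2q_N - (q_O) = 0.
Rearranging gives the reaction functions q_O = (65 - q_N)/2 and q_N = (61 - q_O)/2.
Solving the pair: q_O = 23, q_N = 19.
Total output Q = 42, so price P = 82 - 42 = 40.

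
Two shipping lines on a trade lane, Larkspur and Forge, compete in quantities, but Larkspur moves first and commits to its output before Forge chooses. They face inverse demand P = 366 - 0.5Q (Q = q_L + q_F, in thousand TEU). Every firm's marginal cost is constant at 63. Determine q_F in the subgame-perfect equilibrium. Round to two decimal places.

151.50

Solve by backward induction. Given q_L, the follower Forge maximises π_F = (366 - (1/2)q_L - (1/2)q_F)q_F - 63q_F.
∂π_F/∂q_F = 303 - (1/2)q_L - q_F = 0 gives the reaction function q_F = (303 - (1/2)q_L).
The leader anticipates this reaction. Substituting into P = 366 - 0.5Q gives P = 429/2 - (1/4)q_L, so π_L = (429/2 - (1/4)q_L)q_L - 63q_L.
Maximising: ∂π_L/∂q_L = 303/2 - (1/2)q_L = 0, giving q_L = 303.
Then q_F = (303 - (1/2)·303) = 303/2.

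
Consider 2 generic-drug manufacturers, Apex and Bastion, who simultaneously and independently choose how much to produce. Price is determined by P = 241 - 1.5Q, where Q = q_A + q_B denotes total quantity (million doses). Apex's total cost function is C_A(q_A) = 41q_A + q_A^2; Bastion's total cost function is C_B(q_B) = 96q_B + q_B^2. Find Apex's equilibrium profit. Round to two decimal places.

Apex's profit: π_A = (241 - 1.5Q)q_A - (41q_A + q_A²). Setting ∂π_A/∂q_A = 0: 200 - 5q_A - (3/2)(q_B) = 0.
Bastion's first-order condition: 145 - 5q_B - (3/2)(q_A) = 0.
So q_A = (200 - (3/2)q_B)/5 and q_B = (145 - (3/2)q_A)/5.
Substituting one into the other gives q_A = 34.3956 and q_B = 1700/91.
Price P = 241 - (3/2)·(690/13) = 161.3846.
Apex's profit: 161.3846·34.3956 - 41·34.3956 - 34.3956² = 2957.6440.

2957.64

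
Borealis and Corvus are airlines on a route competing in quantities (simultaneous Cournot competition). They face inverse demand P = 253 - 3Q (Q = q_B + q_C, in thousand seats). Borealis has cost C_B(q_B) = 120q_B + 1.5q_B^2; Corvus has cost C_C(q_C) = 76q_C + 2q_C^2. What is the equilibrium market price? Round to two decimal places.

179.19

Borealis's profit: π_B = (253 - 3Q)q_B - (120q_B + (3/2)q_B²). Setting ∂π_B/∂q_B = 0: 133 - 9q_B - 3(q_C) = 0.
Corvus's first-order condition: 177 - 10q_C - 3(q_B) = 0.
So q_B = (133 - 3q_C)/9 and q_C = (177 - 3q_B)/10.
Substituting one into the other gives q_B = 799/81 and q_C = 398/27.
Total output Q = 1993/81, so price P = 253 - 3·(1993/81) = 179.1852.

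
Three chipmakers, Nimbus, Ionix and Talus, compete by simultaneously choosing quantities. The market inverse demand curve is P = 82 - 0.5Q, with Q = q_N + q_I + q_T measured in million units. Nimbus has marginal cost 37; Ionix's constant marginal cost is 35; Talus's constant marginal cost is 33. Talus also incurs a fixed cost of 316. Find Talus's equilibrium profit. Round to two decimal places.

Nimbus's profit: π_N = (82 - 0.5Q)q_N - (37q_N). Setting ∂π_N/∂q_N = 0: 45 - q_N - (1/2)(q_I + q_T) = 0.
Ionix's first-order condition: 47 - q_I - (1/2)(q_N + q_T) = 0.
Talus's profit: π_T = (82 - 0.5Q)q_T - (33q_T). Setting ∂π_T/∂q_T = 0: 49 - q_T - (1/2)(q_N + q_I) = 0.
Adding the 3 first-order conditions: 141 − 2Q = 0, so Q = 141/2.
Back-substituting: q_N = (45 − 141/4)/(1/2) = 39/2, q_I = (47 − 141/4)/(1/2) = 47/2, q_T = (49 − 141/4)/(1/2) = 55/2.
Price P = 82 - (1/2)·(141/2) = 187/4.
Talus's profit: (187/4 - 33)·(55/2) - 316 = 497/8.

62.13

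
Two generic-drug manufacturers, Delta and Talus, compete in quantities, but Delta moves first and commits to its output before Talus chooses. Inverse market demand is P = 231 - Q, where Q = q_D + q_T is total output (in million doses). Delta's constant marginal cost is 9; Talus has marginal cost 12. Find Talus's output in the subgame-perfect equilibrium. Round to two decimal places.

The follower Talus best-responds to any q_D: π_T = (231 - Q)q_T - 12q_T.
Setting the follower's marginal profit to zero, 219 - q_D - 2q_T = 0, i.e. q_T = (219 - q_D)/2.
The leader anticipates this reaction. Substituting into P = 231 - Q gives P = 243/2 - (1/2)q_D, so π_D = (243/2 - (1/2)q_D)q_D - 9q_D.
The leader's first-order condition 225/2 - q_D = 0 yields q_D = 225/2.
Then q_T = (219 - 225/2)/2 = 213/4.

53.25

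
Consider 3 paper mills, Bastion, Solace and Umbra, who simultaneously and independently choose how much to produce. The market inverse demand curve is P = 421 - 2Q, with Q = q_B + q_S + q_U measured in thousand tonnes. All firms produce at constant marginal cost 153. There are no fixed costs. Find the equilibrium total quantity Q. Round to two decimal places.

Each firm earns π_i = (421 - 2Q)q_i - 153q_i.
First-order condition (treating rivals' output as given): 268 - 4q_i - 2·Σ_{j≠i} q_j = 0.
By symmetry each firm produces the same amount; substituting Σ_{j≠i} q_j = 2q_i yields q_i = 268/8 = 67/2.
Total output Q = 67/2 + 67/2 + 67/2 = 201/2.

100.50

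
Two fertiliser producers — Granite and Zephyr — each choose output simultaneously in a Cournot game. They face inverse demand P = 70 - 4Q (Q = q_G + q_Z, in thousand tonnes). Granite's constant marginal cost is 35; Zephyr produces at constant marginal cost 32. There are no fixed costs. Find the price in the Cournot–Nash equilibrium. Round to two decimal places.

45.67

Granite's profit: π_G = (70 - 4Q)q_G - (35q_G). Setting ∂π_G/∂q_G = 0: 35 - 8q_G - 4(q_Z) = 0.
Zephyr's first-order condition: 38 - 8q_Z - 4(q_G) = 0.
Rearranging gives the reaction functions q_G = (35 - 4q_Z)/8 and q_Z = (38 - 4q_G)/8.
Substituting one into the other gives q_G = 8/3 and q_Z = 41/12.
Total output Q = 73/12, so price P = 70 - 4·(73/12) = 137/3.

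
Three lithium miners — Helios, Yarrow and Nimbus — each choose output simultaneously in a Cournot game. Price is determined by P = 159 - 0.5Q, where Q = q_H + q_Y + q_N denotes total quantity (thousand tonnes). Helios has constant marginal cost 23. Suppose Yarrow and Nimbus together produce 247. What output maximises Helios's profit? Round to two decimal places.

12.50

With rivals' combined output fixed at 247, Helios's profit is π_H = (159 - (1/2)·247 - (1/2)q_H)q_H - (23q_H) = (71/2 - (1/2)q_H)q_H - (23q_H).
∂π_H/∂q_H = 25/2 - q_H = 0, so q_H = 25/2.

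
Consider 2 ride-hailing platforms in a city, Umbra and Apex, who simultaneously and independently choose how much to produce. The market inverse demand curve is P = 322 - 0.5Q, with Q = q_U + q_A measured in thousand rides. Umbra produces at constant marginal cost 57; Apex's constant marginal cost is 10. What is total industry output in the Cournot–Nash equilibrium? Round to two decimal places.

384.67

Umbra's profit: π_U = (322 - 0.5Q)q_U - (57q_U). Setting ∂π_U/∂q_U = 0: 265 - q_U - (1/2)(q_A) = 0.
Apex's first-order condition: 312 - q_A - (1/2)(q_U) = 0.
Rearranging gives the reaction functions q_U = (265 - (1/2)q_A) and q_A = (312 - (1/2)q_U).
Solving the pair: q_U = 436/3, q_A = 718/3.
Total output Q = 436/3 + 718/3 = 1154/3.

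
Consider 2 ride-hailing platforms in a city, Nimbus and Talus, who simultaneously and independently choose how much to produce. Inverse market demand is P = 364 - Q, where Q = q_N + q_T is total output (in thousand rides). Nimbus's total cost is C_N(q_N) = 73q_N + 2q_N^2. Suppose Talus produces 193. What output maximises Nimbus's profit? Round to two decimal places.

With the rival's output fixed at 193, Nimbus's profit is π_N = (364 - 193 - q_N)q_N - (73q_N + 2q_N²) = (171 - q_N)q_N - (73q_N + 2q_N²).
∂π_N/∂q_N = 98 - 6q_N = 0, so q_N = 49/3.

16.33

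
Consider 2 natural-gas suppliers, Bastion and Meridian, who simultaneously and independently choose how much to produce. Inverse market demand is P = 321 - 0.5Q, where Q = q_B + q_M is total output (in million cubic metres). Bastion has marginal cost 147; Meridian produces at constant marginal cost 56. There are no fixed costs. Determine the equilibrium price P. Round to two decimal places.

Bastion's profit: π_B = (321 - 0.5Q)q_B - (147q_B). Setting ∂π_B/∂q_B = 0: 174 - q_B - (1/2)(q_M) = 0.
Meridian's first-order condition: 265 - q_M - (1/2)(q_B) = 0.
Rearranging gives the reaction functions q_B = (174 - (1/2)q_M) and q_M = (265 - (1/2)q_B).
Substituting one into the other gives q_B = 166/3 and q_M = 712/3.
Total output Q = 878/3, so price P = 321 - (1/2)·(878/3) = 524/3.

174.67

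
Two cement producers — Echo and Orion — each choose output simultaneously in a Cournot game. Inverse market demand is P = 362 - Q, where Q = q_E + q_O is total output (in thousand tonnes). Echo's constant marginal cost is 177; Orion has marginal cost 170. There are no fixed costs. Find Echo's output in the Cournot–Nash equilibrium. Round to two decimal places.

59.33

Echo's profit: π_E = (362 - Q)q_E - (177q_E). Setting ∂π_E/∂q_E = 0: 185 - 2q_E - (q_O) = 0.
Orion's first-order condition: 192 - 2q_O - (q_E) = 0.
Rearranging gives the reaction functions q_E = (185 - q_O)/2 and q_O = (192 - q_E)/2.
Substituting one into the other gives q_E = 178/3 and q_O = 199/3.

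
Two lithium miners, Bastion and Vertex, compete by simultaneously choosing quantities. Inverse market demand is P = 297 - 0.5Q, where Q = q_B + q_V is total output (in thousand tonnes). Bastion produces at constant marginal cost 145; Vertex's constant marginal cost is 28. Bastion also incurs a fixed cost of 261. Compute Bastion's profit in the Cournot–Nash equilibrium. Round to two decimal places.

11.22

Bastion's profit: π_B = (297 - 0.5Q)q_B - (145q_B). Setting ∂π_B/∂q_B = 0: 152 - q_B - (1/2)(q_V) = 0.
Vertex's profit: π_V = (297 - 0.5Q)q_V - (28q_V). Setting ∂π_V/∂q_V = 0: 269 - q_V - (1/2)(q_B) = 0.
Best responses: q_B = (152 - (1/2)q_V), q_V = (269 - (1/2)q_B).
Substituting one into the other gives q_B = 70/3 and q_V = 772/3.
Price P = 297 - (1/2)·(842/3) = 470/3.
Bastion's profit: (470/3 - 145)·(70/3) - 261 = 101/9.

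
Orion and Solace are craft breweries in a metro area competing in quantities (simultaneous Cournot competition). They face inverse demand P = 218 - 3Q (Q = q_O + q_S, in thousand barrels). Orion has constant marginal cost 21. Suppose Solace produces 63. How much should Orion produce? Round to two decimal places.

1.33

With the rival's output fixed at 63, Orion's profit is π_O = (218 - 3·63 - 3q_O)q_O - (21q_O) = (29 - 3q_O)q_O - (21q_O).
∂π_O/∂q_O = 8 - 6q_O = 0, so q_O = 4/3.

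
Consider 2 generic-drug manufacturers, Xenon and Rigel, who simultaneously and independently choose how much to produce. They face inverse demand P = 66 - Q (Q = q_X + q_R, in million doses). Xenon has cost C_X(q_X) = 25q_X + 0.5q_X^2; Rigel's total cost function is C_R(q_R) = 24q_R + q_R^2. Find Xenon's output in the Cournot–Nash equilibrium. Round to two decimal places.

Xenon's profit: π_X = (66 - Q)q_X - (25q_X + (1/2)q_X²). Setting ∂π_X/∂q_X = 0: 41 - 3q_X - (q_R) = 0.
Rigel's profit: π_R = (66 - Q)q_R - (24q_R + q_R²). Setting ∂π_R/∂q_R = 0: 42 - 4q_R - (q_X) = 0.
So q_X = (41 - q_R)/3 and q_R = (42 - q_X)/4.
Solving the pair: q_X = 122/11, q_R = 85/11.

11.09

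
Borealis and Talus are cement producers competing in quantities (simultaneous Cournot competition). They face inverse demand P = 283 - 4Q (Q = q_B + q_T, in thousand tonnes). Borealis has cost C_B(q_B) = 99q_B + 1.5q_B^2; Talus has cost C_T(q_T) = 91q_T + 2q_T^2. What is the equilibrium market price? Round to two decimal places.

Borealis's profit: π_B = (283 - 4Q)q_B - (99q_B + (3/2)q_B²). Setting ∂π_B/∂q_B = 0: 184 - 11q_B - 4(q_T) = 0.
Talus's first-order condition: 192 - 12q_T - 4(q_B) = 0.
Best responses: q_B = (184 - 4q_T)/11, q_T = (192 - 4q_B)/12.
Substituting one into the other gives q_B = 360/29 and q_T = 344/29.
Total output Q = 704/29, so price P = 283 - 4·(704/29) = 185.8966.

185.90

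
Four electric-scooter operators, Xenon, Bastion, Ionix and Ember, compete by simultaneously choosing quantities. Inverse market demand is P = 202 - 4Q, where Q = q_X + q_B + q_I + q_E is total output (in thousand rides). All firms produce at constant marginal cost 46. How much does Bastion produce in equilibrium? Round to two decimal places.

Each firm earns π_i = (202 - 4Q)q_i - 46q_i.
First-order condition (treating rivals' output as given): 156 - 8q_i - 4·Σ_{j≠i} q_j = 0.
With identical firms every q_j equals q_i, so Σ_{j≠i} q_j = 3q_i and 156 = 20q_i, giving q_i = 39/5.

7.80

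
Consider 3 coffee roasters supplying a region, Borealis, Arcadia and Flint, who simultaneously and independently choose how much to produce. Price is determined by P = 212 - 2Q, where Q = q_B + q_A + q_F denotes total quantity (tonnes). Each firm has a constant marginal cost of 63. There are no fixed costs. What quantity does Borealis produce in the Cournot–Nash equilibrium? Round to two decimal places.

18.63

Each firm earns π_i = (212 - 2Q)q_i - 63q_i.
Setting ∂π_i/∂q_i = 0 with rivals' quantities fixed: 149 - 4q_i - 2·Σ_{j≠i} q_j = 0.
By symmetry each firm produces the same amount; substituting Σ_{j≠i} q_j = 2q_i yields q_i = 149/8.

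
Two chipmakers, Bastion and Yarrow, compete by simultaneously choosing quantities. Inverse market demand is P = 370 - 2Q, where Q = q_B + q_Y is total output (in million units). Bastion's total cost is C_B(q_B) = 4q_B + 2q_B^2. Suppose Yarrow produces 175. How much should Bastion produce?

2

With the rival's output fixed at 175, Bastion's profit is π_B = (370 - 2·175 - 2q_B)q_B - (4q_B + 2q_B²) = (20 - 2q_B)q_B - (4q_B + 2q_B²).
∂π_B/∂q_B = 16 - 8q_B = 0, so q_B = 2.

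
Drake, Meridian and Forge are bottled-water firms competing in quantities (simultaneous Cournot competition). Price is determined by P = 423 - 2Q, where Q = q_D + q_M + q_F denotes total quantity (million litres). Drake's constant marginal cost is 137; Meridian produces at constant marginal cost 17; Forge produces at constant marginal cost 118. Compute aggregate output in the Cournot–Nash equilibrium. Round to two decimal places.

124.63

Drake's profit: π_D = (423 - 2Q)q_D - (137q_D). Setting ∂π_D/∂q_D = 0: 286 - 4q_D - 2(q_M + q_F) = 0.
Meridian's first-order condition: 406 - 4q_M - 2(q_D + q_F) = 0.
Forge's profit: π_F = (423 - 2Q)q_F - (118q_F). Setting ∂π_F/∂q_F = 0: 305 - 4q_F - 2(q_D + q_M) = 0.
Summing all 3 equations gives 997 − 8Q = 0, hence Q = 997/8.
Back-substituting: q_D = (286 − 997/4)/2 = 147/8, q_M = (406 − 997/4)/2 = 627/8, q_F = (305 − 997/4)/2 = 223/8.
Total output Q = 147/8 + 627/8 + 223/8 = 997/8.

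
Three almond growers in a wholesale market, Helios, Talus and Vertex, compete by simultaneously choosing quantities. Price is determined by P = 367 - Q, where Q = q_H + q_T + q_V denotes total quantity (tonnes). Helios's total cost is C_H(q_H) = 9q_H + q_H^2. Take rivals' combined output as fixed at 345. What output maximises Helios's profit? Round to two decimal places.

3.25

With rivals' combined output fixed at 345, Helios's profit is π_H = (367 - 345 - q_H)q_H - (9q_H + q_H²) = (22 - q_H)q_H - (9q_H + q_H²).
∂π_H/∂q_H = 13 - 4q_H = 0, so q_H = 13/4.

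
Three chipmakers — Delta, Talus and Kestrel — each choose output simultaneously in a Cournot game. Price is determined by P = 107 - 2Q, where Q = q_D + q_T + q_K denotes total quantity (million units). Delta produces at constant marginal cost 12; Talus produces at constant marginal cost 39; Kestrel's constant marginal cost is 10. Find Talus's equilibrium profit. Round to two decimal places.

4.50

Delta's profit: π_D = (107 - 2Q)q_D - (12q_D). Setting ∂π_D/∂q_D = 0: 95 - 4q_D - 2(q_T + q_K) = 0.
Talus's first-order condition: 68 - 4q_T - 2(q_D + q_K) = 0.
Kestrel's profit: π_K = (107 - 2Q)q_K - (10q_K). Setting ∂π_K/∂q_K = 0: 97 - 4q_K - 2(q_D + q_T) = 0.
Summing all 3 equations gives 260 − 8Q = 0, hence Q = 65/2.
Back-substituting: q_D = (95 − 65)/2 = 15, q_T = (68 − 65)/2 = 3/2, q_K = (97 − 65)/2 = 16.
Price P = 107 - 2·(65/2) = 42.
Talus's profit: (42 - 39)·(3/2) = 9/2.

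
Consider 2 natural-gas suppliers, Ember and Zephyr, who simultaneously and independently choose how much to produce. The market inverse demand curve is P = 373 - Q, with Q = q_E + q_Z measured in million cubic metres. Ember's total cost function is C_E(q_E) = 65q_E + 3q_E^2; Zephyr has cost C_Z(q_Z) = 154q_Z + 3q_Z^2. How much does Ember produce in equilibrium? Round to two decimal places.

35.63

Ember's profit: π_E = (373 - Q)q_E - (65q_E + 3q_E²). Setting ∂π_E/∂q_E = 0: 308 - 8q_E - (q_Z) = 0.
Zephyr's profit: π_Z = (373 - Q)q_Z - (154q_Z + 3q_Z²). Setting ∂π_Z/∂q_Z = 0: 219 - 8q_Z - (q_E) = 0.
Rearranging gives the reaction functions q_E = (308 - q_Z)/8 and q_Z = (219 - q_E)/8.
Solving the pair: q_E = 35.6349, q_Z = 1444/63.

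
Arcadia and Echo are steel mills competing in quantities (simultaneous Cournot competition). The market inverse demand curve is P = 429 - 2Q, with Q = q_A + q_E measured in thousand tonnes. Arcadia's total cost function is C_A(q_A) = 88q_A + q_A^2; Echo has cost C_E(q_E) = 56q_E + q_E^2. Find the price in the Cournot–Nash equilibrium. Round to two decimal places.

Arcadia's profit: π_A = (429 - 2Q)q_A - (88q_A + q_A²). Setting ∂π_A/∂q_A = 0: 341 - 6q_A - 2(q_E) = 0.
Echo's first-order condition: 373 - 6q_E - 2(q_A) = 0.
So q_A = (341 - 2q_E)/6 and q_E = (373 - 2q_A)/6.
Solving the pair: q_A = 325/8, q_E = 389/8.
Total output Q = 357/4, so price P = 429 - 2·(357/4) = 501/2.

250.50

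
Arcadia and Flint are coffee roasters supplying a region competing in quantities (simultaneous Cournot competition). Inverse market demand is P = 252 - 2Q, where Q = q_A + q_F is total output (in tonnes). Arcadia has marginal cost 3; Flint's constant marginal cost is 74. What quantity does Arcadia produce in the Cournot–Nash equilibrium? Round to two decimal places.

Arcadia's profit: π_A = (252 - 2Q)q_A - (3q_A). Setting ∂π_A/∂q_A = 0: 249 - 4q_A - 2(q_F) = 0.
Flint's profit: π_F = (252 - 2Q)q_F - (74q_F). Setting ∂π_F/∂q_F = 0: 178 - 4q_F - 2(q_A) = 0.
Best responses: q_A = (249 - 2q_F)/4, q_F = (178 - 2q_A)/4.
Solving the pair: q_A = 160/3, q_F = 107/6.

53.33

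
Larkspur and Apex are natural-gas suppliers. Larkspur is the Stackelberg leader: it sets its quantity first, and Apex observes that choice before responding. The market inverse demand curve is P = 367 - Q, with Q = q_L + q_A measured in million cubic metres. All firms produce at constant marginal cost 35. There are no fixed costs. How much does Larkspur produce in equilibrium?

166

The follower Apex best-responds to any q_L: π_A = (367 - Q)q_A - 35q_A.
Follower FOC: 332 - q_L - 2q_A = 0, so q_A(q_L) = (332 - q_L)/2.
The leader anticipates this reaction. Substituting into P = 367 - Q gives P = 201 - (1/2)q_L, so π_L = (201 - (1/2)q_L)q_L - 35q_L.
Maximising: ∂π_L/∂q_L = 166 - q_L = 0, giving q_L = 166.
Then q_A = (332 - 166)/2 = 83.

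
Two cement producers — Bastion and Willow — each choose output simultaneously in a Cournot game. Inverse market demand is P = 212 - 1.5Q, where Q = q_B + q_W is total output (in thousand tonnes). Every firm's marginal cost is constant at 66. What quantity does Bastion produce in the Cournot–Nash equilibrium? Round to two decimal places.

32.44

A representative firm's profit is π_i = q_i(212 - 1.5Q) - 66q_i.
Setting ∂π_i/∂q_i = 0 with rivals' quantities fixed: 146 - 3q_i - (3/2)q_j = 0.
With identical firms every q_j equals q_i, so q_j = q_i and 146 = (9/2)q_i, giving q_i = 292/9.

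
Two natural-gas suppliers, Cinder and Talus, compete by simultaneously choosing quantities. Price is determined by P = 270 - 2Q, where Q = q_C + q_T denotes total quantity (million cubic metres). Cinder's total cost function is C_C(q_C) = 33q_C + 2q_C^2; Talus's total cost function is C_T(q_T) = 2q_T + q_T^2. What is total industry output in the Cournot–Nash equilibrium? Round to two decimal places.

Cinder's profit: π_C = (270 - 2Q)q_C - (33q_C + 2q_C²). Setting ∂π_C/∂q_C = 0: 237 - 8q_C - 2(q_T) = 0.
Talus's first-order condition: 268 - 6q_T - 2(q_C) = 0.
Best responses: q_C = (237 - 2q_T)/8, q_T = (268 - 2q_C)/6.
Substituting one into the other gives q_C = 443/22 and q_T = 835/22.
Total output Q = 443/22 + 835/22 = 639/11.

58.09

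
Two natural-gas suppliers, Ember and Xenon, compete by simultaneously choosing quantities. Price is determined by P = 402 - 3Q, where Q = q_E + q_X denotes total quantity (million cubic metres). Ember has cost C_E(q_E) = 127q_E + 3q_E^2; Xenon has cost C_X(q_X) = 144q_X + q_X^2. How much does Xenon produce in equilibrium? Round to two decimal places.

26.10

Ember's profit: π_E = (402 - 3Q)q_E - (127q_E + 3q_E²). Setting ∂π_E/∂q_E = 0: 275 - 12q_E - 3(q_X) = 0.
Xenon's profit: π_X = (402 - 3Q)q_X - (144q_X + q_X²). Setting ∂π_X/∂q_X = 0: 258 - 8q_X - 3(q_E) = 0.
Rearranging gives the reaction functions q_E = (275 - 3q_X)/12 and q_X = (258 - 3q_E)/8.
Substituting one into the other gives q_E = 1426/87 and q_X = 757/29.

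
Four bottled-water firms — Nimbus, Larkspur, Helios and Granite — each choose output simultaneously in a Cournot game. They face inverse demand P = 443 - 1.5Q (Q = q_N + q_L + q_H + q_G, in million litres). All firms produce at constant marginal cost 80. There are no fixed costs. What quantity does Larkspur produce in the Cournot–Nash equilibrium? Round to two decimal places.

48.40

Each firm earns π_i = (443 - 1.5Q)q_i - 80q_i.
First-order condition (treating rivals' output as given): 363 - 3q_i - (3/2)·Σ_{j≠i} q_j = 0.
By symmetry each firm produces the same amount; substituting Σ_{j≠i} q_j = 3q_i yields q_i = 363/(15/2) = 242/5.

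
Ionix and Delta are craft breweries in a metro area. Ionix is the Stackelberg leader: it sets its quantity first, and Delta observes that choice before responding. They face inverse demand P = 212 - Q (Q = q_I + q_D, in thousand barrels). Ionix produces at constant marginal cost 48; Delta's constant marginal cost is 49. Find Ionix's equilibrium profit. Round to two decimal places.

3403.13

The follower Delta best-responds to any q_I: π_D = (212 - Q)q_D - 49q_D.
Follower FOC: 163 - q_I - 2q_D = 0, so q_D(q_I) = (163 - q_I)/2.
Ionix substitutes q_D(q_I) into its own profit: π_I = q_I(212 - q_I - (163 - q_I)/2) - 48q_I = (261/2 - (1/2)q_I)q_I - 48q_I.
The leader's first-order condition 165/2 - q_I = 0 yields q_I = 165/2.
Then q_D = (163 - 165/2)/2 = 161/4.
Price P = 212 - 491/4 = 357/4.
Ionix's profit: (357/4 - 48)·(165/2) = 3403.1250.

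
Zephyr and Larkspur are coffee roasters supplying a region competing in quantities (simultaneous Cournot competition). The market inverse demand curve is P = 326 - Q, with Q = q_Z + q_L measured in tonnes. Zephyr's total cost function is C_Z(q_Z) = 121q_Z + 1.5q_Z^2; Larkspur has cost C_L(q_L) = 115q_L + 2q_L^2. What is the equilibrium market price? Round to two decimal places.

Zephyr's profit: π_Z = (326 - Q)q_Z - (121q_Z + (3/2)q_Z²). Setting ∂π_Z/∂q_Z = 0: 205 - 5q_Z - (q_L) = 0.
Larkspur's first-order condition: 211 - 6q_L - (q_Z) = 0.
Rearranging gives the reaction functions q_Z = (205 - q_L)/5 and q_L = (211 - q_Z)/6.
Substituting one into the other gives q_Z = 1019/29 and q_L = 850/29.
Total output Q = 1869/29, so price P = 326 - 1869/29 = 261.5517.

261.55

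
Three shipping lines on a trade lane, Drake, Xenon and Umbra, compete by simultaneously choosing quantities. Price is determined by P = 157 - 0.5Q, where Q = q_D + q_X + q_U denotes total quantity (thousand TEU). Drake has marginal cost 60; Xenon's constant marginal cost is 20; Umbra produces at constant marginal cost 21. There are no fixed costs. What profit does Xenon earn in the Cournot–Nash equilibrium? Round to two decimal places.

Drake's profit: π_D = (157 - 0.5Q)q_D - (60q_D). Setting ∂π_D/∂q_D = 0: 97 - q_D - (1/2)(q_X + q_U) = 0.
Xenon's profit: π_X = (157 - 0.5Q)q_X - (20q_X). Setting ∂π_X/∂q_X = 0: 137 - q_X - (1/2)(q_D + q_U) = 0.
Umbra's first-order condition: 136 - q_U - (1/2)(q_D + q_X) = 0.
Adding the 3 conditions: 370 − Q − Q = 0, i.e. Q = 185.
Back-substituting: q_D = (97 − 185/2)/(1/2) = 9, q_X = (137 − 185/2)/(1/2) = 89, q_U = (136 − 185/2)/(1/2) = 87.
Price P = 157 - (1/2)·185 = 129/2.
Xenon's profit: (129/2 - 20)·89 = 3960.5000.

3960.50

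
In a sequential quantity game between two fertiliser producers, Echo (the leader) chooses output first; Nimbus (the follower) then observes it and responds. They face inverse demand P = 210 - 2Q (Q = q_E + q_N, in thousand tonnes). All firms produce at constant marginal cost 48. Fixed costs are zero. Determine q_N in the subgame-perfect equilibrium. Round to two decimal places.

20.25

The follower Nimbus best-responds to any q_E: π_N = (210 - 2Q)q_N - 48q_N.
Follower FOC: 162 - 2q_E - 4q_N = 0, so q_N(q_E) = (162 - 2q_E)/4.
Echo substitutes q_N(q_E) into its own profit: π_E = q_E(210 - 2q_E - (162 - 2q_E)/2) - 48q_E = (129 - q_E)q_E - 48q_E.
Leader FOC: 81 - 2q_E = 0, so q_E = 81/2.
Then q_N = (162 - 2·(81/2))/4 = 81/4.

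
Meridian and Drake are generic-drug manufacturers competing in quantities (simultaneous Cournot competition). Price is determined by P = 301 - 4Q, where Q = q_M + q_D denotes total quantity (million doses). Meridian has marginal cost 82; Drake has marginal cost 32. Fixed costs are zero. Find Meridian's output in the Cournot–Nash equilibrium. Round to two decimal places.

14.08

Meridian's profit: π_M = (301 - 4Q)q_M - (82q_M). Setting ∂π_M/∂q_M = 0: 219 - 8q_M - 4(q_D) = 0.
Drake's profit: π_D = (301 - 4Q)q_D - (32q_D). Setting ∂π_D/∂q_D = 0: 269 - 8q_D - 4(q_M) = 0.
Rearranging gives the reaction functions q_M = (219 - 4q_D)/8 and q_D = (269 - 4q_M)/8.
Substituting one into the other gives q_M = 169/12 and q_D = 319/12.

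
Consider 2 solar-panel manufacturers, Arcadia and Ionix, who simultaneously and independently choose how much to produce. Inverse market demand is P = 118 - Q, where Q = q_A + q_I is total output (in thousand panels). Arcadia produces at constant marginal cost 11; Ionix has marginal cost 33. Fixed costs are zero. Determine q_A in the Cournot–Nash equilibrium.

Arcadia's profit: π_A = (118 - Q)q_A - (11q_A). Setting ∂π_A/∂q_A = 0: 107 - 2q_A - (q_I) = 0.
Ionix's profit: π_I = (118 - Q)q_I - (33q_I). Setting ∂π_I/∂q_I = 0: 85 - 2q_I - (q_A) = 0.
Best responses: q_A = (107 - q_I)/2, q_I = (85 - q_A)/2.
Substituting one into the other gives q_A = 43 and q_I = 21.

43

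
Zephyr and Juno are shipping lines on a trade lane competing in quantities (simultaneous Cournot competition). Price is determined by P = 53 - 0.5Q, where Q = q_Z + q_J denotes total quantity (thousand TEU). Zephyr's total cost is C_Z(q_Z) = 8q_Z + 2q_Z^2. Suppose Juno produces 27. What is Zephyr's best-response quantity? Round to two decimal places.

With the rival's output fixed at 27, Zephyr's profit is π_Z = (53 - (1/2)·27 - (1/2)q_Z)q_Z - (8q_Z + 2q_Z²) = (79/2 - (1/2)q_Z)q_Z - (8q_Z + 2q_Z²).
∂π_Z/∂q_Z = 63/2 - 5q_Z = 0, so q_Z = 63/10.

6.30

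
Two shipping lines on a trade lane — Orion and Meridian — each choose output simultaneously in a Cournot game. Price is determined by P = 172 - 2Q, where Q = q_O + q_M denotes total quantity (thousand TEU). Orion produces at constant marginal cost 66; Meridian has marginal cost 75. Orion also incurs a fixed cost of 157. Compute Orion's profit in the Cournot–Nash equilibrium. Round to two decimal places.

Orion's profit: π_O = (172 - 2Q)q_O - (66q_O). Setting ∂π_O/∂q_O = 0: 106 - 4q_O - 2(q_M) = 0.
Meridian's profit: π_M = (172 - 2Q)q_M - (75q_M). Setting ∂π_M/∂q_M = 0: 97 - 4q_M - 2(q_O) = 0.
Rearranging gives the reaction functions q_O = (106 - 2q_M)/4 and q_M = (97 - 2q_O)/4.
Solving the pair: q_O = 115/6, q_M = 44/3.
Price P = 172 - 2·(203/6) = 313/3.
Orion's profit: (313/3 - 66)·(115/6) - 157 = 577.7222.

577.72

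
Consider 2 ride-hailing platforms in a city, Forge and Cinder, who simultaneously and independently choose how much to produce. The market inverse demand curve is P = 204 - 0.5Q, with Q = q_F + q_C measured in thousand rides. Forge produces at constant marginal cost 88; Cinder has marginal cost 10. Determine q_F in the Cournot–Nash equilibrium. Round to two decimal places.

Forge's profit: π_F = (204 - 0.5Q)q_F - (88q_F). Setting ∂π_F/∂q_F = 0: 116 - q_F - (1/2)(q_C) = 0.
Cinder's profit: π_C = (204 - 0.5Q)q_C - (10q_C). Setting ∂π_C/∂q_C = 0: 194 - q_C - (1/2)(q_F) = 0.
Best responses: q_F = (116 - (1/2)q_C), q_C = (194 - (1/2)q_F).
Substituting one into the other gives q_F = 76/3 and q_C = 544/3.

25.33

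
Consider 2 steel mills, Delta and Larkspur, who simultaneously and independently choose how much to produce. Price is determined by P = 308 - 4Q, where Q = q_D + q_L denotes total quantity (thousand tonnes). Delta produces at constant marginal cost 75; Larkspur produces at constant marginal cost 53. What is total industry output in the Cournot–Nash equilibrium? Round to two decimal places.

40.67

Delta's profit: π_D = (308 - 4Q)q_D - (75q_D). Setting ∂π_D/∂q_D = 0: 233 - 8q_D - 4(q_L) = 0.
Larkspur's first-order condition: 255 - 8q_L - 4(q_D) = 0.
Rearranging gives the reaction functions q_D = (233 - 4q_L)/8 and q_L = (255 - 4q_D)/8.
Solving the pair: q_D = 211/12, q_L = 277/12.
Total output Q = 211/12 + 277/12 = 122/3.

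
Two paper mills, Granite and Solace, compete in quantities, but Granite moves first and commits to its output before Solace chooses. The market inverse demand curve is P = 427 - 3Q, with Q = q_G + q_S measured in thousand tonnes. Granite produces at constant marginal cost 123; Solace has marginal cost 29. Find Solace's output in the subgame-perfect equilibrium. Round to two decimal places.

48.83

Solve by backward induction. Given q_G, the follower Solace maximises π_S = (427 - 3q_G - 3q_S)q_S - 29q_S.
Follower FOC: 398 - 3q_G - 6q_S = 0, so q_S(q_G) = (398 - 3q_G)/6.
Granite substitutes q_S(q_G) into its own profit: π_G = q_G(427 - 3q_G - (398 - 3q_G)/2) - 123q_G = (228 - (3/2)q_G)q_G - 123q_G.
Leader FOC: 105 - 3q_G = 0, so q_G = 35.
Then q_S = (398 - 3·35)/6 = 293/6.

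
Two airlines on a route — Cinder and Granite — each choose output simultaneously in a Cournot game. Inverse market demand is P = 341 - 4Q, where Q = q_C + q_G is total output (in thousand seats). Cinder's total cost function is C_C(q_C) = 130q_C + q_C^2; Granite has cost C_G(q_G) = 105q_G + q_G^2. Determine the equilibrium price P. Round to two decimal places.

213.29

Cinder's profit: π_C = (341 - 4Q)q_C - (130q_C + q_C²). Setting ∂π_C/∂q_C = 0: 211 - 10q_C - 4(q_G) = 0.
Granite's first-order condition: 236 - 10q_G - 4(q_C) = 0.
Best responses: q_C = (211 - 4q_G)/10, q_G = (236 - 4q_C)/10.
Solving the pair: q_C = 583/42, q_G = 379/21.
Total output Q = 447/14, so price P = 341 - 4·(447/14) = 1493/7.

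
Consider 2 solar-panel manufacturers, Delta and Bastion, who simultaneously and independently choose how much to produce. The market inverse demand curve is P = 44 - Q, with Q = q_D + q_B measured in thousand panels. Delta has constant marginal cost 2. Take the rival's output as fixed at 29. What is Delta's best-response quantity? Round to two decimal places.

With the rival's output fixed at 29, Delta's profit is π_D = (44 - 29 - q_D)q_D - (2q_D) = (15 - q_D)q_D - (2q_D).
∂π_D/∂q_D = 13 - 2q_D = 0, so q_D = 13/2.

6.50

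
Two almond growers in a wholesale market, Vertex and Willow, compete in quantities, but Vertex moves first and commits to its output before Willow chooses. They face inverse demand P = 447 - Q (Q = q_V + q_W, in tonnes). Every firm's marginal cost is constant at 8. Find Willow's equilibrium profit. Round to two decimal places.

Solve by backward induction. Given q_V, the follower Willow maximises π_W = (447 - q_V - q_W)q_W - 8q_W.
Follower FOC: 439 - q_V - 2q_W = 0, so q_W(q_V) = (439 - q_V)/2.
The leader anticipates this reaction. Substituting into P = 447 - Q gives P = 455/2 - (1/2)q_V, so π_V = (455/2 - (1/2)q_V)q_V - 8q_V.
The leader's first-order condition 439/2 - q_V = 0 yields q_V = 439/2.
Then q_W = (439 - 439/2)/2 = 439/4.
Price P = 447 - 1317/4 = 471/4.
Willow's profit: (471/4 - 8)·(439/4) = 12045.0625.

12045.06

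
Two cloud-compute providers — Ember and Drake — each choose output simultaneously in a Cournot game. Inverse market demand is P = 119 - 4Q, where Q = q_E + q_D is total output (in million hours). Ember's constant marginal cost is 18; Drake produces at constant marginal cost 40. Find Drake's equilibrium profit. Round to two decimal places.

90.25

Ember's profit: π_E = (119 - 4Q)q_E - (18q_E). Setting ∂π_E/∂q_E = 0: 101 - 8q_E - 4(q_D) = 0.
Drake's profit: π_D = (119 - 4Q)q_D - (40q_D). Setting ∂π_D/∂q_D = 0: 79 - 8q_D - 4(q_E) = 0.
Best responses: q_E = (101 - 4q_D)/8, q_D = (79 - 4q_E)/8.
Substituting one into the other gives q_E = 41/4 and q_D = 19/4.
Price P = 119 - 4·15 = 59.
Drake's profit: (59 - 40)·(19/4) = 361/4.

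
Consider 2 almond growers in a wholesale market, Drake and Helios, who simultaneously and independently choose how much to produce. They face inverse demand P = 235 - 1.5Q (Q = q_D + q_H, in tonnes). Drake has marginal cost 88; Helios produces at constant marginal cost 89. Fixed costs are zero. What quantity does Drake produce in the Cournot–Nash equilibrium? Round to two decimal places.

Drake's profit: π_D = (235 - 1.5Q)q_D - (88q_D). Setting ∂π_D/∂q_D = 0: 147 - 3q_D - (3/2)(q_H) = 0.
Helios's first-order condition: 146 - 3q_H - (3/2)(q_D) = 0.
Rearranging gives the reaction functions q_D = (147 - (3/2)q_H)/3 and q_H = (146 - (3/2)q_D)/3.
Solving the pair: q_D = 296/9, q_H = 290/9.

32.89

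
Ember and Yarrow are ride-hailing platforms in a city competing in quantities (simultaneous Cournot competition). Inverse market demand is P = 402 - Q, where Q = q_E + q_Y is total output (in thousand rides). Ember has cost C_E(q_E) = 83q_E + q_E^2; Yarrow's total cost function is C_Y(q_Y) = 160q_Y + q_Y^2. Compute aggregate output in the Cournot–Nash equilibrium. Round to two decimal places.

112.20

Ember's profit: π_E = (402 - Q)q_E - (83q_E + q_E²). Setting ∂π_E/∂q_E = 0: 319 - 4q_E - (q_Y) = 0.
Yarrow's first-order condition: 242 - 4q_Y - (q_E) = 0.
Best responses: q_E = (319 - q_Y)/4, q_Y = (242 - q_E)/4.
Substituting one into the other gives q_E = 1034/15 and q_Y = 649/15.
Total output Q = 1034/15 + 649/15 = 561/5.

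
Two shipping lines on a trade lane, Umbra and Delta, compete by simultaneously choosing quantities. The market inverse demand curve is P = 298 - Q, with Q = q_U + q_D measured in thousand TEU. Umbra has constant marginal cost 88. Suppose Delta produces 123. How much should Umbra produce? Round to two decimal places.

43.50

With the rival's output fixed at 123, Umbra's profit is π_U = (298 - 123 - q_U)q_U - (88q_U) = (175 - q_U)q_U - (88q_U).
∂π_U/∂q_U = 87 - 2q_U = 0, so q_U = 87/2.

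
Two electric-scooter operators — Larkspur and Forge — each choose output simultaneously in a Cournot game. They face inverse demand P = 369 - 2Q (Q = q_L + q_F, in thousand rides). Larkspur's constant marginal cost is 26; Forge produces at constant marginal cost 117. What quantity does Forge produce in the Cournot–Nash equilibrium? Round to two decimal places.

Larkspur's profit: π_L = (369 - 2Q)q_L - (26q_L). Setting ∂π_L/∂q_L = 0: 343 - 4q_L - 2(q_F) = 0.
Forge's profit: π_F = (369 - 2Q)q_F - (117q_F). Setting ∂π_F/∂q_F = 0: 252 - 4q_F - 2(q_L) = 0.
Rearranging gives the reaction functions q_L = (343 - 2q_F)/4 and q_F = (252 - 2q_L)/4.
Substituting one into the other gives q_L = 217/3 and q_F = 161/6.

26.83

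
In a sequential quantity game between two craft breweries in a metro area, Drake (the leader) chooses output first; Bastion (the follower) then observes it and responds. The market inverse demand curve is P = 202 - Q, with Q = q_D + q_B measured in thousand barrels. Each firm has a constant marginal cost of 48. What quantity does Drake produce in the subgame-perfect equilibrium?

77

Solve by backward induction. Given q_D, the follower Bastion maximises π_B = (202 - q_D - q_B)q_B - 48q_B.
∂π_B/∂q_B = 154 - q_D - 2q_B = 0 gives the reaction function q_B = (154 - q_D)/2.
Drake substitutes q_B(q_D) into its own profit: π_D = q_D(202 - q_D - (154 - q_D)/2) - 48q_D = (125 - (1/2)q_D)q_D - 48q_D.
The leader's first-order condition 77 - q_D = 0 yields q_D = 77.
Then q_B = (154 - 77)/2 = 77/2.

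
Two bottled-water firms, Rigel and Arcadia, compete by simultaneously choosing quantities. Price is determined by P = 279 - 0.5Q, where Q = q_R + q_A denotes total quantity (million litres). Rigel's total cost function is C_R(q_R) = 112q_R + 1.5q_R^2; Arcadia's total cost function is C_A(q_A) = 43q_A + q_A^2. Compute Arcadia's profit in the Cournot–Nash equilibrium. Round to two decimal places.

8044.84

Rigel's profit: π_R = (279 - 0.5Q)q_R - (112q_R + (3/2)q_R²). Setting ∂π_R/∂q_R = 0: 167 - 4q_R - (1/2)(q_A) = 0.
Arcadia's profit: π_A = (279 - 0.5Q)q_A - (43q_A + q_A²). Setting ∂π_A/∂q_A = 0: 236 - 3q_A - (1/2)(q_R) = 0.
Rearranging gives the reaction functions q_R = (167 - (1/2)q_A)/4 and q_A = (236 - (1/2)q_R)/3.
Substituting one into the other gives q_R = 1532/47 and q_A = 73.2340.
Price P = 279 - (1/2)·105.8298 = 226.0851.
Arcadia's profit: 226.0851·73.2340 - 43·73.2340 - 73.2340² = 8044.8375.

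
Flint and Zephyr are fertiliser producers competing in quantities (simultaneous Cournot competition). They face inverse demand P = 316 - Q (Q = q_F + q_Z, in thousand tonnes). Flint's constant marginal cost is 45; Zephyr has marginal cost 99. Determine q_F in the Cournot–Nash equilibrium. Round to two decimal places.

108.33

Flint's profit: π_F = (316 - Q)q_F - (45q_F). Setting ∂π_F/∂q_F = 0: 271 - 2q_F - (q_Z) = 0.
Zephyr's profit: π_Z = (316 - Q)q_Z - (99q_Z). Setting ∂π_Z/∂q_Z = 0: 217 - 2q_Z - (q_F) = 0.
So q_F = (271 - q_Z)/2 and q_Z = (217 - q_F)/2.
Substituting one into the other gives q_F = 325/3 and q_Z = 163/3.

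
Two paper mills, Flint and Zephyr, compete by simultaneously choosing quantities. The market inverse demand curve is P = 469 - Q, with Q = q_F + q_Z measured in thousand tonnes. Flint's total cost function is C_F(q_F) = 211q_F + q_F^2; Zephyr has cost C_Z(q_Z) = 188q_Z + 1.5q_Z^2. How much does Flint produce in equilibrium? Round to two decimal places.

Flint's profit: π_F = (469 - Q)q_F - (211q_F + q_F²). Setting ∂π_F/∂q_F = 0: 258 - 4q_F - (q_Z) = 0.
Zephyr's profit: π_Z = (469 - Q)q_Z - (188q_Z + (3/2)q_Z²). Setting ∂π_Z/∂q_Z = 0: 281 - 5q_Z - (q_F) = 0.
Rearranging gives the reaction functions q_F = (258 - q_Z)/4 and q_Z = (281 - q_F)/5.
Substituting one into the other gives q_F = 1009/19 and q_Z = 866/19.

53.11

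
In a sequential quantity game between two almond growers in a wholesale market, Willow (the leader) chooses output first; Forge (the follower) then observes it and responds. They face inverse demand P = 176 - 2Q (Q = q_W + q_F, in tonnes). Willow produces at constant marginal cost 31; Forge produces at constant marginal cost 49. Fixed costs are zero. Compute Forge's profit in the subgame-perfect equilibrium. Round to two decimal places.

258.78

The follower Forge best-responds to any q_W: π_F = (176 - 2Q)q_F - 49q_F.
Setting the follower's marginal profit to zero, 127 - 2q_W - 4q_F = 0, i.e. q_F = (127 - 2q_W)/4.
Willow substitutes q_F(q_W) into its own profit: π_W = q_W(176 - 2q_W - (127 - 2q_W)/2) - 31q_W = (225/2 - q_W)q_W - 31q_W.
Maximising: ∂π_W/∂q_W = 163/2 - 2q_W = 0, giving q_W = 163/4.
Then q_F = (127 - 2·(163/4))/4 = 91/8.
Price P = 176 - 2·(417/8) = 287/4.
Forge's profit: (287/4 - 49)·(91/8) = 258.7813.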